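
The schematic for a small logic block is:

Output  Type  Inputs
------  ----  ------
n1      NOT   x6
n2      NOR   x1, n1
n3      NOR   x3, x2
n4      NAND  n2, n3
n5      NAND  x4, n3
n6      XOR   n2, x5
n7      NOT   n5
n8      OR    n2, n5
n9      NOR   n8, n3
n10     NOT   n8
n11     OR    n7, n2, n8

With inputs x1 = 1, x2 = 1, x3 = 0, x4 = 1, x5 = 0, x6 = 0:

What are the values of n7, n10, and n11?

n7 = 0; n10 = 0; n11 = 1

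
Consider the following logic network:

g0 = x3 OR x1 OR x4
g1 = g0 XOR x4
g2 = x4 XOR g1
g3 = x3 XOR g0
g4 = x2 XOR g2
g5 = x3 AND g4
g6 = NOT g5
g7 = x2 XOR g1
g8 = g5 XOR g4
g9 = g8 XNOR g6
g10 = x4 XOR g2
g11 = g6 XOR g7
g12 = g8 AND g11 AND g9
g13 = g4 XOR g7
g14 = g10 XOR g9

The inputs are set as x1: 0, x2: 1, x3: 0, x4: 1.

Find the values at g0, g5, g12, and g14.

g0 = 1; g5 = 0; g12 = 0; g14 = 0

g0 = x3 OR x1 OR x4 = 0 OR 0 OR 1 = 1
g1 = g0 XOR x4 = 1 XOR 1 = 0
g2 = x4 XOR g1 = 1 XOR 0 = 1
g4 = x2 XOR g2 = 1 XOR 1 = 0
g5 = x3 AND g4 = 0 AND 0 = 0
g6 = NOT g5 = NOT 0 = 1
g7 = x2 XOR g1 = 1 XOR 0 = 1
g8 = g5 XOR g4 = 0 XOR 0 = 0
g9 = g8 XNOR g6 = 0 XNOR 1 = 0
g10 = x4 XOR g2 = 1 XOR 1 = 0
g11 = g6 XOR g7 = 1 XOR 1 = 0
g12 = g8 AND g11 AND g9 = 0 AND 0 AND 0 = 0
g14 = g10 XOR g9 = 0 XOR 0 = 0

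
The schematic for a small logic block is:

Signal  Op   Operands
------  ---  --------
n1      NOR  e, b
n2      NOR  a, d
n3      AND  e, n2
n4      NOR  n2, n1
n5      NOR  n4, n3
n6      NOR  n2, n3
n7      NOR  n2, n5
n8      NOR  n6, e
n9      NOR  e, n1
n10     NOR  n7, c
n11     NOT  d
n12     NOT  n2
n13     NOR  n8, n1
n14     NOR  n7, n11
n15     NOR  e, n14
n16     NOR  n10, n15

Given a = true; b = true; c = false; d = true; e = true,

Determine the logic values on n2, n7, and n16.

n1 = e NOR b = true NOR true = false
n2 = a NOR d = true NOR true = false
n3 = e AND n2 = true AND false = false
n4 = n2 NOR n1 = false NOR false = true
n5 = n4 NOR n3 = true NOR false = false
n7 = n2 NOR n5 = false NOR false = true
n10 = n7 NOR c = true NOR false = false
n11 = NOT d = NOT true = false
n14 = n7 NOR n11 = true NOR false = false
n15 = e NOR n14 = true NOR false = false
n16 = n10 NOR n15 = false NOR false = true

n2 = false, n7 = true, n16 = true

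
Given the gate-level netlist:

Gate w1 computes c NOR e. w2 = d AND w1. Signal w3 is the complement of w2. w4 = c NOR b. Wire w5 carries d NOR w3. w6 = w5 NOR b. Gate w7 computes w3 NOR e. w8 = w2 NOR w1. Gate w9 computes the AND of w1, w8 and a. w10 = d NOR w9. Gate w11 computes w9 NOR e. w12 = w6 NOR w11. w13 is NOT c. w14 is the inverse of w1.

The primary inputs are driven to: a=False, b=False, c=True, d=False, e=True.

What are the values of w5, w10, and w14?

w5 = False, w10 = True, w14 = True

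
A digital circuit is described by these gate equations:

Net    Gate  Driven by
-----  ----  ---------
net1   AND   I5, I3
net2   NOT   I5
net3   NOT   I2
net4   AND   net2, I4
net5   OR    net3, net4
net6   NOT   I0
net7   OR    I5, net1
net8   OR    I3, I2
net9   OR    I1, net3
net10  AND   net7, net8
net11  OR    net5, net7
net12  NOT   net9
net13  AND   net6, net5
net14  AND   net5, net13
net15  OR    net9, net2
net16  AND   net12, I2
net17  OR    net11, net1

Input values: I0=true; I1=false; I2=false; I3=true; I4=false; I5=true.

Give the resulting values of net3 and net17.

net3 = true; net17 = true

net1 = I5 AND I3 = true AND true = true
net2 = NOT I5 = NOT true = false
net3 = NOT I2 = NOT false = true
net4 = net2 AND I4 = false AND false = false
net5 = net3 OR net4 = true OR false = true
net7 = I5 OR net1 = true OR true = true
net11 = net5 OR net7 = true OR true = true
net17 = net11 OR net1 = true OR true = true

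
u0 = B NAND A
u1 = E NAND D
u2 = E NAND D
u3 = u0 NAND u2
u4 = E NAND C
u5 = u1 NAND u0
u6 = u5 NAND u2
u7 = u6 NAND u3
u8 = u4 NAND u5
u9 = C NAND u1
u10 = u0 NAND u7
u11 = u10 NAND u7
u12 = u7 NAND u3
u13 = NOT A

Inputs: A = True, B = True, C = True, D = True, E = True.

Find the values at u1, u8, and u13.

u0 = B NAND A = True NAND True = False
u1 = E NAND D = True NAND True = False
u4 = E NAND C = True NAND True = False
u5 = u1 NAND u0 = False NAND False = True
u8 = u4 NAND u5 = False NAND True = True
u13 = NOT A = NOT True = False

u1 = False  u8 = True  u13 = False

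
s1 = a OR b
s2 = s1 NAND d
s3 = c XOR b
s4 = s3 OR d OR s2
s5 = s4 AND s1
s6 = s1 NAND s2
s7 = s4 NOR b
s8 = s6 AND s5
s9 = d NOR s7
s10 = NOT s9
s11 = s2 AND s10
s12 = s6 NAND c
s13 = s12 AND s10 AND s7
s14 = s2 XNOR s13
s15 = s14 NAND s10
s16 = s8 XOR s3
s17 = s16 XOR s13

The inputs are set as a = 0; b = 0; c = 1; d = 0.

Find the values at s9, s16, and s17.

s9 = 1, s16 = 1, s17 = 1

s1 = a OR b = 0 OR 0 = 0
s2 = s1 NAND d = 0 NAND 0 = 1
s3 = c XOR b = 1 XOR 0 = 1
s4 = s3 OR d OR s2 = 1 OR 0 OR 1 = 1
s5 = s4 AND s1 = 1 AND 0 = 0
s6 = s1 NAND s2 = 0 NAND 1 = 1
s7 = s4 NOR b = 1 NOR 0 = 0
s8 = s6 AND s5 = 1 AND 0 = 0
s9 = d NOR s7 = 0 NOR 0 = 1
s10 = NOT s9 = NOT 1 = 0
s12 = s6 NAND c = 1 NAND 1 = 0
s13 = s12 AND s10 AND s7 = 0 AND 0 AND 0 = 0
s16 = s8 XOR s3 = 0 XOR 1 = 1
s17 = s16 XOR s13 = 1 XOR 0 = 1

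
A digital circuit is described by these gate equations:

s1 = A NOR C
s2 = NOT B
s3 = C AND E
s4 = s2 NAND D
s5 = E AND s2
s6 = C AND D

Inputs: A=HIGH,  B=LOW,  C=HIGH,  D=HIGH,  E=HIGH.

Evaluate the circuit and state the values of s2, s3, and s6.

s2 = HIGH; s3 = HIGH; s6 = HIGH

s2 = NOT B = NOT LOW = HIGH
s3 = C AND E = HIGH AND HIGH = HIGH
s6 = C AND D = HIGH AND HIGH = HIGH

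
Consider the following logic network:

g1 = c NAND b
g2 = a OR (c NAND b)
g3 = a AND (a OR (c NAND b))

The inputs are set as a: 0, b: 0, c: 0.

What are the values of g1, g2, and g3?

g1 = 1; g2 = 1; g3 = 0

g1 = 0 NAND 0 = 1
g2 = 0 OR (0 NAND 0) = 1
g3 = 0 AND (0 OR (0 NAND 0)) = 0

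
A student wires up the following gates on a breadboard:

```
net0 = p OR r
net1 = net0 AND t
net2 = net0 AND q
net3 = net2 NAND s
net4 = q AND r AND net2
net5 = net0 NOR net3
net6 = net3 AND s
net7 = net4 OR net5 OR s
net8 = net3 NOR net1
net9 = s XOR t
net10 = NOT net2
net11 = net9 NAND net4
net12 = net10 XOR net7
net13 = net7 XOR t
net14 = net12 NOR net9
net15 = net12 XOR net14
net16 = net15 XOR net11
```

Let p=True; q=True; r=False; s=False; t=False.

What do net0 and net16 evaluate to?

net0 = True  net16 = False

net0 = p OR r = True OR False = True
net2 = net0 AND q = True AND True = True
net3 = net2 NAND s = True NAND False = True
net4 = q AND r AND net2 = True AND False AND True = False
net5 = net0 NOR net3 = True NOR True = False
net7 = net4 OR net5 OR s = False OR False OR False = False
net9 = s XOR t = False XOR False = False
net10 = NOT net2 = NOT True = False
net11 = net9 NAND net4 = False NAND False = True
net12 = net10 XOR net7 = False XOR False = False
net14 = net12 NOR net9 = False NOR False = True
net15 = net12 XOR net14 = False XOR True = True
net16 = net15 XOR net11 = True XOR True = False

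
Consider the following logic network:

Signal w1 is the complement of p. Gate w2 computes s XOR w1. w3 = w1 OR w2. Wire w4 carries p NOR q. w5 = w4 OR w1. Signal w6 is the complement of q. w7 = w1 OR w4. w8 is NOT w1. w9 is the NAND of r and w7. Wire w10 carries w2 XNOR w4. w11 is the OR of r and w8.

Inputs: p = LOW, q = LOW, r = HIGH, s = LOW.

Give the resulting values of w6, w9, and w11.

w6 = HIGH  w9 = LOW  w11 = HIGH

w1 = NOT p = NOT LOW = HIGH
w4 = p NOR q = LOW NOR LOW = HIGH
w6 = NOT q = NOT LOW = HIGH
w7 = w1 OR w4 = HIGH OR HIGH = HIGH
w8 = NOT w1 = NOT HIGH = LOW
w9 = r NAND w7 = HIGH NAND HIGH = LOW
w11 = r OR w8 = HIGH OR LOW = HIGH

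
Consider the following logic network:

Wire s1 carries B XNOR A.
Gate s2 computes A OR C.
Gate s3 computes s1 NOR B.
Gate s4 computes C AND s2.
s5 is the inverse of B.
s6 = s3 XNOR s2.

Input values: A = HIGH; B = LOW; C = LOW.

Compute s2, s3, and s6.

s1 = B XNOR A = LOW XNOR HIGH = LOW
s2 = A OR C = HIGH OR LOW = HIGH
s3 = s1 NOR B = LOW NOR LOW = HIGH
s6 = s3 XNOR s2 = HIGH XNOR HIGH = HIGH

s2 = HIGH; s3 = HIGH; s6 = HIGH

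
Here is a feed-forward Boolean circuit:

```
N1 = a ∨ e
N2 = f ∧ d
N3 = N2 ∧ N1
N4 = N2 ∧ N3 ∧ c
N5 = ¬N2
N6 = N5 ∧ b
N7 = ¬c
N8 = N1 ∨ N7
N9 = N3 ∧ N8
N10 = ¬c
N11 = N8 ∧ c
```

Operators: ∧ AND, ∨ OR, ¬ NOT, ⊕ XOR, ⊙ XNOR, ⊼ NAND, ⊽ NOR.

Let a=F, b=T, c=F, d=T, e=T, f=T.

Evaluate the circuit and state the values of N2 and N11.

N2 = T; N11 = F

N1 = a OR e = F OR T = T
N2 = f AND d = T AND T = T
N7 = NOT c = NOT F = T
N8 = N1 OR N7 = T OR T = T
N11 = N8 AND c = T AND F = F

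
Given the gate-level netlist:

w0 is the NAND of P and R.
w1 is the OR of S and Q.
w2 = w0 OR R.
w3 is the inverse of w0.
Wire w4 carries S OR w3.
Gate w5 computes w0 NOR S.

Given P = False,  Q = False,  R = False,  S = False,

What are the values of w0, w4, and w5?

w0 = P NAND R = False NAND False = True
w3 = NOT w0 = NOT True = False
w4 = S OR w3 = False OR False = False
w5 = w0 NOR S = True NOR False = False

w0 = True; w4 = False; w5 = False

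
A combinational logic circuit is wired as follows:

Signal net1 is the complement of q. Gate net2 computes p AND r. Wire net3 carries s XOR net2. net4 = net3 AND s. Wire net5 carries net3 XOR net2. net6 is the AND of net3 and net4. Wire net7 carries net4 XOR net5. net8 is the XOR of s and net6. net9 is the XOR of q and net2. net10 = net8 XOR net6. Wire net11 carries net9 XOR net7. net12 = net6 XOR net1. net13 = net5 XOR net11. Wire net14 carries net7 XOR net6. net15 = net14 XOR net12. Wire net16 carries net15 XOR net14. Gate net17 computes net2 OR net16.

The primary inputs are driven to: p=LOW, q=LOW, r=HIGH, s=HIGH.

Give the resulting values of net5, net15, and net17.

net5 = HIGH, net15 = HIGH, net17 = LOW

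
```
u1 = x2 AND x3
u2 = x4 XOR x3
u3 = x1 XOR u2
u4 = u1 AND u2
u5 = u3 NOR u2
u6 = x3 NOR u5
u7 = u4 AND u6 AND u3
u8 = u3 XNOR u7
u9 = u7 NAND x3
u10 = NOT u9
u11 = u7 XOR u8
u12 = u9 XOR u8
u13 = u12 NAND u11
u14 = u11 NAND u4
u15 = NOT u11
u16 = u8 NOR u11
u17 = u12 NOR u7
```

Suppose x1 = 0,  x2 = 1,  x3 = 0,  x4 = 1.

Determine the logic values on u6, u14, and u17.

u6 = 1; u14 = 1; u17 = 0

u1 = x2 AND x3 = 1 AND 0 = 0
u2 = x4 XOR x3 = 1 XOR 0 = 1
u3 = x1 XOR u2 = 0 XOR 1 = 1
u4 = u1 AND u2 = 0 AND 1 = 0
u5 = u3 NOR u2 = 1 NOR 1 = 0
u6 = x3 NOR u5 = 0 NOR 0 = 1
u7 = u4 AND u6 AND u3 = 0 AND 1 AND 1 = 0
u8 = u3 XNOR u7 = 1 XNOR 0 = 0
u9 = u7 NAND x3 = 0 NAND 0 = 1
u11 = u7 XOR u8 = 0 XOR 0 = 0
u12 = u9 XOR u8 = 1 XOR 0 = 1
u14 = u11 NAND u4 = 0 NAND 0 = 1
u17 = u12 NOR u7 = 1 NOR 0 = 0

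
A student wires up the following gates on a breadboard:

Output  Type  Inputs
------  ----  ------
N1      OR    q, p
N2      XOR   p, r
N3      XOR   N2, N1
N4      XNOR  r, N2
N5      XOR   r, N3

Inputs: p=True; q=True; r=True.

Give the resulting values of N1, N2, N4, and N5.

N1 = True, N2 = False, N4 = False, N5 = False

N1 = q OR p = True OR True = True
N2 = p XOR r = True XOR True = False
N3 = N2 XOR N1 = False XOR True = True
N4 = r XNOR N2 = True XNOR False = False
N5 = r XOR N3 = True XOR True = False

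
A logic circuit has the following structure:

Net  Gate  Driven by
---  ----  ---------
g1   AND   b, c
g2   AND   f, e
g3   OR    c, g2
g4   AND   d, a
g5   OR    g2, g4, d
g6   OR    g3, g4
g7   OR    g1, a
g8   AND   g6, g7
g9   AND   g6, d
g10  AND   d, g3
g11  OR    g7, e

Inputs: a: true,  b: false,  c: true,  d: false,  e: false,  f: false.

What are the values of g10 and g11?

g10 = false  g11 = true

g1 = b AND c = false AND true = false
g2 = f AND e = false AND false = false
g3 = c OR g2 = true OR false = true
g7 = g1 OR a = false OR true = true
g10 = d AND g3 = false AND true = false
g11 = g7 OR e = true OR false = true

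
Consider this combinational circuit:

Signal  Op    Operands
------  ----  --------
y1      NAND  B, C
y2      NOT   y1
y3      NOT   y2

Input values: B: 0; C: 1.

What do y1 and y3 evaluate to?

y1 = B NAND C = 0 NAND 1 = 1
y2 = NOT y1 = NOT 1 = 0
y3 = NOT y2 = NOT 0 = 1

y1 = 1  y3 = 1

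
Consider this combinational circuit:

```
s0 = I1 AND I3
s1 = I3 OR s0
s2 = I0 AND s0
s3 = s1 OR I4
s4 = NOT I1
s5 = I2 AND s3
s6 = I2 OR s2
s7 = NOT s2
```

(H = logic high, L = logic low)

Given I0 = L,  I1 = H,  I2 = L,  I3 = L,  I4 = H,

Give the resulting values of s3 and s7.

s3 = H  s7 = H

s0 = I1 AND I3 = H AND L = L
s1 = I3 OR s0 = L OR L = L
s2 = I0 AND s0 = L AND L = L
s3 = s1 OR I4 = L OR H = H
s7 = NOT s2 = NOT L = H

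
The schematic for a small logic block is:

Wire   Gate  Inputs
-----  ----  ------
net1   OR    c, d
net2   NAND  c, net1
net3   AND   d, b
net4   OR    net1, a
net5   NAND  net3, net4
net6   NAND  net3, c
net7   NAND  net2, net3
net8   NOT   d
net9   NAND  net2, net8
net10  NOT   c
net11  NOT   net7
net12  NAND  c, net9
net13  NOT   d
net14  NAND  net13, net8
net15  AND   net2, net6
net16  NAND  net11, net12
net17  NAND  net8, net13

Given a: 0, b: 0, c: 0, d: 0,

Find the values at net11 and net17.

net1 = c OR d = 0 OR 0 = 0
net2 = c NAND net1 = 0 NAND 0 = 1
net3 = d AND b = 0 AND 0 = 0
net7 = net2 NAND net3 = 1 NAND 0 = 1
net8 = NOT d = NOT 0 = 1
net11 = NOT net7 = NOT 1 = 0
net13 = NOT d = NOT 0 = 1
net17 = net8 NAND net13 = 1 NAND 1 = 0

net11 = 0  net17 = 0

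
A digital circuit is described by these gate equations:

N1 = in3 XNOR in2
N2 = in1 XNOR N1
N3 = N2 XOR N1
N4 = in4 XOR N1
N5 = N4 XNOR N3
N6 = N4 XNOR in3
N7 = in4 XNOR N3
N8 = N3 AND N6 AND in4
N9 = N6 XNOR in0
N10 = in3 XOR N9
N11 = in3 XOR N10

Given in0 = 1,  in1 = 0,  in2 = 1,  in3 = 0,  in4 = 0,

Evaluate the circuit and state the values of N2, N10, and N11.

N1 = in3 XNOR in2 = 0 XNOR 1 = 0
N2 = in1 XNOR N1 = 0 XNOR 0 = 1
N4 = in4 XOR N1 = 0 XOR 0 = 0
N6 = N4 XNOR in3 = 0 XNOR 0 = 1
N9 = N6 XNOR in0 = 1 XNOR 1 = 1
N10 = in3 XOR N9 = 0 XOR 1 = 1
N11 = in3 XOR N10 = 0 XOR 1 = 1

N2 = 1  N10 = 1  N11 = 1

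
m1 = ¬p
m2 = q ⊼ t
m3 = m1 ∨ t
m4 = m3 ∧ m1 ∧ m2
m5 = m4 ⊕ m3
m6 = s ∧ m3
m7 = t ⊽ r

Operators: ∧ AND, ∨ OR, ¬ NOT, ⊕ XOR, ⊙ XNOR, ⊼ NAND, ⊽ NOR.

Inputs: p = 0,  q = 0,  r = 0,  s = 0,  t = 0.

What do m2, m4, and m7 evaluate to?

m2 = 1, m4 = 1, m7 = 1

m1 = NOT p = NOT 0 = 1
m2 = q NAND t = 0 NAND 0 = 1
m3 = m1 OR t = 1 OR 0 = 1
m4 = m3 AND m1 AND m2 = 1 AND 1 AND 1 = 1
m7 = t NOR r = 0 NOR 0 = 1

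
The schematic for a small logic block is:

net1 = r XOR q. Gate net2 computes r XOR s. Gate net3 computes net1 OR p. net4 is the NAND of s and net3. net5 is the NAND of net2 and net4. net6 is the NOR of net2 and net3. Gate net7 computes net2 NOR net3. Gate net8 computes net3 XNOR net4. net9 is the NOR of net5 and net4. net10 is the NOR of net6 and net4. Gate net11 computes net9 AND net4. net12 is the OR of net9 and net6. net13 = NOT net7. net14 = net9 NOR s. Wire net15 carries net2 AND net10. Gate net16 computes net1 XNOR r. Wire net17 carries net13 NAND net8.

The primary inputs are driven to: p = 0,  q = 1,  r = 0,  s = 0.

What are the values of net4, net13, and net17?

net4 = 1  net13 = 1  net17 = 0

net1 = r XOR q = 0 XOR 1 = 1
net2 = r XOR s = 0 XOR 0 = 0
net3 = net1 OR p = 1 OR 0 = 1
net4 = s NAND net3 = 0 NAND 1 = 1
net7 = net2 NOR net3 = 0 NOR 1 = 0
net8 = net3 XNOR net4 = 1 XNOR 1 = 1
net13 = NOT net7 = NOT 0 = 1
net17 = net13 NAND net8 = 1 NAND 1 = 0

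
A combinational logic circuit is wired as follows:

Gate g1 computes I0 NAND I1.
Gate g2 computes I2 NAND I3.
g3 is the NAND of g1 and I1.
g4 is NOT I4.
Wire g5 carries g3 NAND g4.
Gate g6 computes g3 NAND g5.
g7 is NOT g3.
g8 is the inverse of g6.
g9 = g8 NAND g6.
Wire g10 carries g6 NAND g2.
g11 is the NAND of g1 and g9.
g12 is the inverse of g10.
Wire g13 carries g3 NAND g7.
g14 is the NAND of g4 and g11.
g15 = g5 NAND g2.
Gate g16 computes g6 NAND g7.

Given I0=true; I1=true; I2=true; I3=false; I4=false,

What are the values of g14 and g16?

g1 = I0 NAND I1 = true NAND true = false
g3 = g1 NAND I1 = false NAND true = true
g4 = NOT I4 = NOT false = true
g5 = g3 NAND g4 = true NAND true = false
g6 = g3 NAND g5 = true NAND false = true
g7 = NOT g3 = NOT true = false
g8 = NOT g6 = NOT true = false
g9 = g8 NAND g6 = false NAND true = true
g11 = g1 NAND g9 = false NAND true = true
g14 = g4 NAND g11 = true NAND true = false
g16 = g6 NAND g7 = true NAND false = true

g14 = false, g16 = true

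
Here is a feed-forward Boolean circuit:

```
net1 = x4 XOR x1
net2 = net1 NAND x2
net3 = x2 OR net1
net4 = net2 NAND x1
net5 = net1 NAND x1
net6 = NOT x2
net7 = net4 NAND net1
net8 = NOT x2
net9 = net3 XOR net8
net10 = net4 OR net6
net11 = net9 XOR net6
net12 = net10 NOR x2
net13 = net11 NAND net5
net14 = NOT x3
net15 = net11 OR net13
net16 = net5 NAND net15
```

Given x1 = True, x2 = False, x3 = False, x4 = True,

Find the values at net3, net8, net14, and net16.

net1 = x4 XOR x1 = True XOR True = False
net3 = x2 OR net1 = False OR False = False
net5 = net1 NAND x1 = False NAND True = True
net6 = NOT x2 = NOT False = True
net8 = NOT x2 = NOT False = True
net9 = net3 XOR net8 = False XOR True = True
net11 = net9 XOR net6 = True XOR True = False
net13 = net11 NAND net5 = False NAND True = True
net14 = NOT x3 = NOT False = True
net15 = net11 OR net13 = False OR True = True
net16 = net5 NAND net15 = True NAND True = False

net3 = False  net8 = True  net14 = True  net16 = False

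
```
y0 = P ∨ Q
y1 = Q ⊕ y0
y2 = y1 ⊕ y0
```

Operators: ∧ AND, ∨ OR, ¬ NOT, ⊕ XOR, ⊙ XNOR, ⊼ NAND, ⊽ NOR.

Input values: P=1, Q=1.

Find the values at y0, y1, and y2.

y0 = P OR Q = 1 OR 1 = 1
y1 = Q XOR y0 = 1 XOR 1 = 0
y2 = y1 XOR y0 = 0 XOR 1 = 1

y0 = 1; y1 = 0; y2 = 1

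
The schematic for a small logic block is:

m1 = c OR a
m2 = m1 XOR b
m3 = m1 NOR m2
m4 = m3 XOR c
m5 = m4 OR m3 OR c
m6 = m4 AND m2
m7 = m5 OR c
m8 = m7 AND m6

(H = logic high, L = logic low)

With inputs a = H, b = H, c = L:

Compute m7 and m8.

m7 = L, m8 = L

m1 = c OR a = L OR H = H
m2 = m1 XOR b = H XOR H = L
m3 = m1 NOR m2 = H NOR L = L
m4 = m3 XOR c = L XOR L = L
m5 = m4 OR m3 OR c = L OR L OR L = L
m6 = m4 AND m2 = L AND L = L
m7 = m5 OR c = L OR L = L
m8 = m7 AND m6 = L AND L = L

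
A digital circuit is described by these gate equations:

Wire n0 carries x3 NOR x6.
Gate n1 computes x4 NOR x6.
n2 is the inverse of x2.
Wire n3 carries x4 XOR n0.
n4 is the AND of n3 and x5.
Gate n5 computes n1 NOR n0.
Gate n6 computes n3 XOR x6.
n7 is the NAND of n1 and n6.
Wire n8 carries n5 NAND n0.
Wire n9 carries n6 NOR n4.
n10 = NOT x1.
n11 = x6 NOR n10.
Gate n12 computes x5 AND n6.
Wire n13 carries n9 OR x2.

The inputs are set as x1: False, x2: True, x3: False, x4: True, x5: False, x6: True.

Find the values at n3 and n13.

n0 = x3 NOR x6 = False NOR True = False
n3 = x4 XOR n0 = True XOR False = True
n4 = n3 AND x5 = True AND False = False
n6 = n3 XOR x6 = True XOR True = False
n9 = n6 NOR n4 = False NOR False = True
n13 = n9 OR x2 = True OR True = True

n3 = True, n13 = True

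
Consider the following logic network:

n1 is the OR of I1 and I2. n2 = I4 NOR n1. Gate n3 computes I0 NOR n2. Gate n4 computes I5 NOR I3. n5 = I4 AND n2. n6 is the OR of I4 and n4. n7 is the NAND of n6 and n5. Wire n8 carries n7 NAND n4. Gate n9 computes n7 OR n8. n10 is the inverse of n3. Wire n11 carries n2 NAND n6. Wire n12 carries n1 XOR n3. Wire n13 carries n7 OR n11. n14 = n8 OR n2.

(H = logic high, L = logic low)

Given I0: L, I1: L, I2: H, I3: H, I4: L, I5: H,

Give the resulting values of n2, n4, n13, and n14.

n1 = I1 OR I2 = L OR H = H
n2 = I4 NOR n1 = L NOR H = L
n4 = I5 NOR I3 = H NOR H = L
n5 = I4 AND n2 = L AND L = L
n6 = I4 OR n4 = L OR L = L
n7 = n6 NAND n5 = L NAND L = H
n8 = n7 NAND n4 = H NAND L = H
n11 = n2 NAND n6 = L NAND L = H
n13 = n7 OR n11 = H OR H = H
n14 = n8 OR n2 = H OR L = H

n2 = L, n4 = L, n13 = H, n14 = H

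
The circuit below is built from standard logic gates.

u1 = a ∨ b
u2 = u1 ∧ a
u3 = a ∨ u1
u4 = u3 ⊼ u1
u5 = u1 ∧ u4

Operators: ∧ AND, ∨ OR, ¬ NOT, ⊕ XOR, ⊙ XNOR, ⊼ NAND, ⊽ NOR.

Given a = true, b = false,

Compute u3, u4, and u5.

u3 = true; u4 = false; u5 = false

u1 = a OR b = true OR false = true
u3 = a OR u1 = true OR true = true
u4 = u3 NAND u1 = true NAND true = false
u5 = u1 AND u4 = true AND false = false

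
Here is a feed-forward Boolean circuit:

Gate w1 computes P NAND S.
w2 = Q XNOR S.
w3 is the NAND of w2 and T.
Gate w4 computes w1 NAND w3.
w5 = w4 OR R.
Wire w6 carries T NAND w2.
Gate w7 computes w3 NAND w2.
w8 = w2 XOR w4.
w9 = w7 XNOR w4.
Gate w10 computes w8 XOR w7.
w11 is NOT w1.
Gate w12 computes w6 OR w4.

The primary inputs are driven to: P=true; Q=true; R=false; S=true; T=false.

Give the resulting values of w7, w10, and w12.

w7 = false  w10 = false  w12 = true

w1 = P NAND S = true NAND true = false
w2 = Q XNOR S = true XNOR true = true
w3 = w2 NAND T = true NAND false = true
w4 = w1 NAND w3 = false NAND true = true
w6 = T NAND w2 = false NAND true = true
w7 = w3 NAND w2 = true NAND true = false
w8 = w2 XOR w4 = true XOR true = false
w10 = w8 XOR w7 = false XOR false = false
w12 = w6 OR w4 = true OR true = true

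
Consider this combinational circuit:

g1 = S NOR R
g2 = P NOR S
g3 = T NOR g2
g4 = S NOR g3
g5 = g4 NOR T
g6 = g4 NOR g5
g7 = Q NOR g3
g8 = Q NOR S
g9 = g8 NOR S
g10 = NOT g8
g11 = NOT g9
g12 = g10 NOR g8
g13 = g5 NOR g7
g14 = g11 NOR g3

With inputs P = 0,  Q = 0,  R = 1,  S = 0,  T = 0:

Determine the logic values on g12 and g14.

g12 = 0; g14 = 0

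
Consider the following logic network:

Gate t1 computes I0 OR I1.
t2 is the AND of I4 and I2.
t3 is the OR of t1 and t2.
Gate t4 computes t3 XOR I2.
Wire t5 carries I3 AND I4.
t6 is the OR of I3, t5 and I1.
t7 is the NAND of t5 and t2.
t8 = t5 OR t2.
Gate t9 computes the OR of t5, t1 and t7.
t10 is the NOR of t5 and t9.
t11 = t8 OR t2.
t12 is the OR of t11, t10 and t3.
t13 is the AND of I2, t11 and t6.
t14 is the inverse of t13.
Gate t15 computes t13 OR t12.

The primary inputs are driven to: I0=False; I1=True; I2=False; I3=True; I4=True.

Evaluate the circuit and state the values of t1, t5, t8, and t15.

t1 = True; t5 = True; t8 = True; t15 = True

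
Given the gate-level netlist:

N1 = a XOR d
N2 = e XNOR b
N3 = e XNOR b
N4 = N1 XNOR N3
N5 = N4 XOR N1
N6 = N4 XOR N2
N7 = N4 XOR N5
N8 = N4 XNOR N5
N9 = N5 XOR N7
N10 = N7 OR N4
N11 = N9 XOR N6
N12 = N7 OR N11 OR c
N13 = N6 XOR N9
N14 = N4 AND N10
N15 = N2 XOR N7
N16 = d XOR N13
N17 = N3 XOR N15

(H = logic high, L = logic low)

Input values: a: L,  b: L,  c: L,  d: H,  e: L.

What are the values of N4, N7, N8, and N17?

N1 = a XOR d = L XOR H = H
N2 = e XNOR b = L XNOR L = H
N3 = e XNOR b = L XNOR L = H
N4 = N1 XNOR N3 = H XNOR H = H
N5 = N4 XOR N1 = H XOR H = L
N7 = N4 XOR N5 = H XOR L = H
N8 = N4 XNOR N5 = H XNOR L = L
N15 = N2 XOR N7 = H XOR H = L
N17 = N3 XOR N15 = H XOR L = H

N4 = H, N7 = H, N8 = L, N17 = H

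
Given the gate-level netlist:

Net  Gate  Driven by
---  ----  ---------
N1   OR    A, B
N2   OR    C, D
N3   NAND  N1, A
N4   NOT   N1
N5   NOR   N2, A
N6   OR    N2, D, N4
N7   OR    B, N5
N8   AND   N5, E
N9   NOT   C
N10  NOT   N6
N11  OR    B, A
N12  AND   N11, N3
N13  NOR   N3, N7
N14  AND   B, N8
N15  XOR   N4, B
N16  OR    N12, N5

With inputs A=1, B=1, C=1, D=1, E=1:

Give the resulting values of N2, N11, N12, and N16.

N1 = A OR B = 1 OR 1 = 1
N2 = C OR D = 1 OR 1 = 1
N3 = N1 NAND A = 1 NAND 1 = 0
N5 = N2 NOR A = 1 NOR 1 = 0
N11 = B OR A = 1 OR 1 = 1
N12 = N11 AND N3 = 1 AND 0 = 0
N16 = N12 OR N5 = 0 OR 0 = 0

N2 = 1  N11 = 1  N12 = 0  N16 = 0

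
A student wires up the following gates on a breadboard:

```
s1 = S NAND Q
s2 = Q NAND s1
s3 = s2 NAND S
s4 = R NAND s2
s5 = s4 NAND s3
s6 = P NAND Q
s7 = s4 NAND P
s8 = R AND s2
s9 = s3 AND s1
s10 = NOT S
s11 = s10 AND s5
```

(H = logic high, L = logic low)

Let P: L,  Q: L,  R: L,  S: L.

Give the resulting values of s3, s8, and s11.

s3 = H; s8 = L; s11 = L

s1 = S NAND Q = L NAND L = H
s2 = Q NAND s1 = L NAND H = H
s3 = s2 NAND S = H NAND L = H
s4 = R NAND s2 = L NAND H = H
s5 = s4 NAND s3 = H NAND H = L
s8 = R AND s2 = L AND H = L
s10 = NOT S = NOT L = H
s11 = s10 AND s5 = H AND L = L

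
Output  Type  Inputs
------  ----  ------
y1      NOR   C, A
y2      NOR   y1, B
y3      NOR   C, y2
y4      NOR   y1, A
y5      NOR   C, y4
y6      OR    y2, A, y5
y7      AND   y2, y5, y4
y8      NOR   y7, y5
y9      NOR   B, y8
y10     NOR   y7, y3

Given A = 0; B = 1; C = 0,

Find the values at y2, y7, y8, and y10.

y1 = C NOR A = 0 NOR 0 = 1
y2 = y1 NOR B = 1 NOR 1 = 0
y3 = C NOR y2 = 0 NOR 0 = 1
y4 = y1 NOR A = 1 NOR 0 = 0
y5 = C NOR y4 = 0 NOR 0 = 1
y7 = y2 AND y5 AND y4 = 0 AND 1 AND 0 = 0
y8 = y7 NOR y5 = 0 NOR 1 = 0
y10 = y7 NOR y3 = 0 NOR 1 = 0

y2 = 0, y7 = 0, y8 = 0, y10 = 0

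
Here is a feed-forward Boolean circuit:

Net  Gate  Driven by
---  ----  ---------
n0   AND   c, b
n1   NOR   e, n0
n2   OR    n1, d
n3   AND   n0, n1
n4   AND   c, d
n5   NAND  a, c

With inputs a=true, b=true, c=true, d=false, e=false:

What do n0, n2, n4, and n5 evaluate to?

n0 = c AND b = true AND true = true
n1 = e NOR n0 = false NOR true = false
n2 = n1 OR d = false OR false = false
n4 = c AND d = true AND false = false
n5 = a NAND c = true NAND true = false

n0 = true  n2 = false  n4 = false  n5 = false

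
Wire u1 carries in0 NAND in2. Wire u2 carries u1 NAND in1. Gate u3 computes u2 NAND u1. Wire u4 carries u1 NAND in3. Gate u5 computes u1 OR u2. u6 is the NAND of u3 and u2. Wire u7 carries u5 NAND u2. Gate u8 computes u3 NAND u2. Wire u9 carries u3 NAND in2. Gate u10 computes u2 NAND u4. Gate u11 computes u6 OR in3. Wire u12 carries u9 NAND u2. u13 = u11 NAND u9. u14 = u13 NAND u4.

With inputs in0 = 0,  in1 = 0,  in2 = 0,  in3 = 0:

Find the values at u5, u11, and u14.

u1 = in0 NAND in2 = 0 NAND 0 = 1
u2 = u1 NAND in1 = 1 NAND 0 = 1
u3 = u2 NAND u1 = 1 NAND 1 = 0
u4 = u1 NAND in3 = 1 NAND 0 = 1
u5 = u1 OR u2 = 1 OR 1 = 1
u6 = u3 NAND u2 = 0 NAND 1 = 1
u9 = u3 NAND in2 = 0 NAND 0 = 1
u11 = u6 OR in3 = 1 OR 0 = 1
u13 = u11 NAND u9 = 1 NAND 1 = 0
u14 = u13 NAND u4 = 0 NAND 1 = 1

u5 = 1; u11 = 1; u14 = 1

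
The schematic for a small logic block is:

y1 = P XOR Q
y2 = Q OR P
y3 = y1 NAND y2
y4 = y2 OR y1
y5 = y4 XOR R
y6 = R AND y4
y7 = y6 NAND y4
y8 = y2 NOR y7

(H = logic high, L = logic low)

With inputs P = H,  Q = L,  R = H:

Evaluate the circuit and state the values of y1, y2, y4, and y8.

y1 = H; y2 = H; y4 = H; y8 = L

y1 = P XOR Q = H XOR L = H
y2 = Q OR P = L OR H = H
y4 = y2 OR y1 = H OR H = H
y6 = R AND y4 = H AND H = H
y7 = y6 NAND y4 = H NAND H = L
y8 = y2 NOR y7 = H NOR L = L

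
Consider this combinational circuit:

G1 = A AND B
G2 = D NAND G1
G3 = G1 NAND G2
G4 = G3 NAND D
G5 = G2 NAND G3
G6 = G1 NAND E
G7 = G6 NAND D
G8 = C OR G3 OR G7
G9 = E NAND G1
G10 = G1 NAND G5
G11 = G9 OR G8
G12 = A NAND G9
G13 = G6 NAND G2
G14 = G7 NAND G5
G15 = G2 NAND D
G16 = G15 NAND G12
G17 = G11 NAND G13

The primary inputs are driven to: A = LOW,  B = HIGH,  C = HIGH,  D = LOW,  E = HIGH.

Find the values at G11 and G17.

G11 = HIGH, G17 = HIGH

G1 = A AND B = LOW AND HIGH = LOW
G2 = D NAND G1 = LOW NAND LOW = HIGH
G3 = G1 NAND G2 = LOW NAND HIGH = HIGH
G6 = G1 NAND E = LOW NAND HIGH = HIGH
G7 = G6 NAND D = HIGH NAND LOW = HIGH
G8 = C OR G3 OR G7 = HIGH OR HIGH OR HIGH = HIGH
G9 = E NAND G1 = HIGH NAND LOW = HIGH
G11 = G9 OR G8 = HIGH OR HIGH = HIGH
G13 = G6 NAND G2 = HIGH NAND HIGH = LOW
G17 = G11 NAND G13 = HIGH NAND LOW = HIGH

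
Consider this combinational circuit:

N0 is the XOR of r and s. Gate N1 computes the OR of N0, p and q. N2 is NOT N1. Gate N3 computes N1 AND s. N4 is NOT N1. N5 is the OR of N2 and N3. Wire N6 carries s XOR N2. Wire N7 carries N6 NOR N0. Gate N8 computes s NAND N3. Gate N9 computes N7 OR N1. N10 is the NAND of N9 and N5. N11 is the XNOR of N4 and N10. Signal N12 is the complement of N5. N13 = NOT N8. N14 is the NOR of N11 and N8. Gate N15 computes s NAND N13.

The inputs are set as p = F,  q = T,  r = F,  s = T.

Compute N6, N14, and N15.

N6 = T, N14 = F, N15 = F

N0 = r XOR s = F XOR T = T
N1 = N0 OR p OR q = T OR F OR T = T
N2 = NOT N1 = NOT T = F
N3 = N1 AND s = T AND T = T
N4 = NOT N1 = NOT T = F
N5 = N2 OR N3 = F OR T = T
N6 = s XOR N2 = T XOR F = T
N7 = N6 NOR N0 = T NOR T = F
N8 = s NAND N3 = T NAND T = F
N9 = N7 OR N1 = F OR T = T
N10 = N9 NAND N5 = T NAND T = F
N11 = N4 XNOR N10 = F XNOR F = T
N13 = NOT N8 = NOT F = T
N14 = N11 NOR N8 = T NOR F = F
N15 = s NAND N13 = T NAND T = F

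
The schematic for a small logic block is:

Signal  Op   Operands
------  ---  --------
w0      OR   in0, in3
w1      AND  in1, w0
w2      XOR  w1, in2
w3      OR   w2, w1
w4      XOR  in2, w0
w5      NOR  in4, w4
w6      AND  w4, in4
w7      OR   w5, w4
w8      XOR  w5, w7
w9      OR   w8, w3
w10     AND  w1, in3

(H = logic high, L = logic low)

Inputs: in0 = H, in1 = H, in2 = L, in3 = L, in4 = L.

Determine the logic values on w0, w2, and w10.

w0 = in0 OR in3 = H OR L = H
w1 = in1 AND w0 = H AND H = H
w2 = w1 XOR in2 = H XOR L = H
w10 = w1 AND in3 = H AND L = L

w0 = H  w2 = H  w10 = L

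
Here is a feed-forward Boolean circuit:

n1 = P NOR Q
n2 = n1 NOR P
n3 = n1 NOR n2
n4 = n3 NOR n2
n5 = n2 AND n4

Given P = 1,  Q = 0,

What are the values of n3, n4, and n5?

n3 = 1, n4 = 0, n5 = 0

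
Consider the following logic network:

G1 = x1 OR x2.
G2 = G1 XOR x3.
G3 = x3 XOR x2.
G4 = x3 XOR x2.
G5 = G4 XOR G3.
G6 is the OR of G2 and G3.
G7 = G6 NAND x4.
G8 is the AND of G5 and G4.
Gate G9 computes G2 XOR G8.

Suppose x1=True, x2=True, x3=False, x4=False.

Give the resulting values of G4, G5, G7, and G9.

G4 = True, G5 = False, G7 = True, G9 = True

G1 = x1 OR x2 = True OR True = True
G2 = G1 XOR x3 = True XOR False = True
G3 = x3 XOR x2 = False XOR True = True
G4 = x3 XOR x2 = False XOR True = True
G5 = G4 XOR G3 = True XOR True = False
G6 = G2 OR G3 = True OR True = True
G7 = G6 NAND x4 = True NAND False = True
G8 = G5 AND G4 = False AND True = False
G9 = G2 XOR G8 = True XOR False = True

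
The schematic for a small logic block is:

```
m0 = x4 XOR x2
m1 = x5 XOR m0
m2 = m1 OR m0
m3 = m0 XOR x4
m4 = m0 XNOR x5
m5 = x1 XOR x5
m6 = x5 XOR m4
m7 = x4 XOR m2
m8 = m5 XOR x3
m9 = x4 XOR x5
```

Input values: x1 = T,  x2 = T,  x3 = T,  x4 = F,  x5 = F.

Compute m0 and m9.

m0 = T, m9 = F

m0 = x4 XOR x2 = F XOR T = T
m9 = x4 XOR x5 = F XOR F = F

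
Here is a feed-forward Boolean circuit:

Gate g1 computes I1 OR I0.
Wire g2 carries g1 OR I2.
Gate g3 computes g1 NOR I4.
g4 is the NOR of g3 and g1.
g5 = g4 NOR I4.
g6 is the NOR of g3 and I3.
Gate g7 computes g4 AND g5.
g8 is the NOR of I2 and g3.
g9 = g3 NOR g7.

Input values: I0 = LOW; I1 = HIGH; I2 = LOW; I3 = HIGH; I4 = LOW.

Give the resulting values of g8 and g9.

g1 = I1 OR I0 = HIGH OR LOW = HIGH
g3 = g1 NOR I4 = HIGH NOR LOW = LOW
g4 = g3 NOR g1 = LOW NOR HIGH = LOW
g5 = g4 NOR I4 = LOW NOR LOW = HIGH
g7 = g4 AND g5 = LOW AND HIGH = LOW
g8 = I2 NOR g3 = LOW NOR LOW = HIGH
g9 = g3 NOR g7 = LOW NOR LOW = HIGH

g8 = HIGH, g9 = HIGH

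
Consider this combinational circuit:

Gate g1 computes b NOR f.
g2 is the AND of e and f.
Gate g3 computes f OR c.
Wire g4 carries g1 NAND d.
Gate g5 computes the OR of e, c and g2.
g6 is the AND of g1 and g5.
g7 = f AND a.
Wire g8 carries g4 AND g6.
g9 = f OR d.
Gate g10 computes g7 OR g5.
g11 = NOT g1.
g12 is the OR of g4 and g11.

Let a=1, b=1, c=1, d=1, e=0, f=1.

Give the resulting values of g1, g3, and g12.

g1 = b NOR f = 1 NOR 1 = 0
g3 = f OR c = 1 OR 1 = 1
g4 = g1 NAND d = 0 NAND 1 = 1
g11 = NOT g1 = NOT 0 = 1
g12 = g4 OR g11 = 1 OR 1 = 1

g1 = 0  g3 = 1  g12 = 1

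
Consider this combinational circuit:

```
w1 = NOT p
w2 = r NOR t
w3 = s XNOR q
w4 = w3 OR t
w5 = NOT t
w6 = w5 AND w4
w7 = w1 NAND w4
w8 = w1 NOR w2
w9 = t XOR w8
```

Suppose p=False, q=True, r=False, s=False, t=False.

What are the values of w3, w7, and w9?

w3 = False, w7 = True, w9 = False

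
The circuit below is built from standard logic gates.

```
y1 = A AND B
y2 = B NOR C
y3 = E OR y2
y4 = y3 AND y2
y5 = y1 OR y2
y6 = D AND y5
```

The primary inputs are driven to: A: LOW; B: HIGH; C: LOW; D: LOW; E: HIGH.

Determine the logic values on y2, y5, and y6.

y1 = A AND B = LOW AND HIGH = LOW
y2 = B NOR C = HIGH NOR LOW = LOW
y5 = y1 OR y2 = LOW OR LOW = LOW
y6 = D AND y5 = LOW AND LOW = LOW

y2 = LOW; y5 = LOW; y6 = LOW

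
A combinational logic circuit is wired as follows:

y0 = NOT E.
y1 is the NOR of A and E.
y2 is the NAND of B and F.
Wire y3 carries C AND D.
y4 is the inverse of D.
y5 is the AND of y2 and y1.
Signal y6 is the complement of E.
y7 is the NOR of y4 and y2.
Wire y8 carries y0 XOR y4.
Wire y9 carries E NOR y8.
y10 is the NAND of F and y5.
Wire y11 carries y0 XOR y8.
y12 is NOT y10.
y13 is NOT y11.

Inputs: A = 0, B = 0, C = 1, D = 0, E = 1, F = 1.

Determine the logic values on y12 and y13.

y12 = 0, y13 = 0

y0 = NOT E = NOT 1 = 0
y1 = A NOR E = 0 NOR 1 = 0
y2 = B NAND F = 0 NAND 1 = 1
y4 = NOT D = NOT 0 = 1
y5 = y2 AND y1 = 1 AND 0 = 0
y8 = y0 XOR y4 = 0 XOR 1 = 1
y10 = F NAND y5 = 1 NAND 0 = 1
y11 = y0 XOR y8 = 0 XOR 1 = 1
y12 = NOT y10 = NOT 1 = 0
y13 = NOT y11 = NOT 1 = 0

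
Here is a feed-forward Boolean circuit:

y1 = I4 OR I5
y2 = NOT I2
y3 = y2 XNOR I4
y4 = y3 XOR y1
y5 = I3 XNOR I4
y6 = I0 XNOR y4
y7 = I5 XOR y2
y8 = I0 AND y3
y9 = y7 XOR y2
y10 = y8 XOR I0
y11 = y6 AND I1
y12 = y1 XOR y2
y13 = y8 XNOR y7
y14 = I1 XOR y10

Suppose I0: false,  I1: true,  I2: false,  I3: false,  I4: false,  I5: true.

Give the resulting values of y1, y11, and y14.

y1 = true; y11 = false; y14 = true

y1 = I4 OR I5 = false OR true = true
y2 = NOT I2 = NOT false = true
y3 = y2 XNOR I4 = true XNOR false = false
y4 = y3 XOR y1 = false XOR true = true
y6 = I0 XNOR y4 = false XNOR true = false
y8 = I0 AND y3 = false AND false = false
y10 = y8 XOR I0 = false XOR false = false
y11 = y6 AND I1 = false AND true = false
y14 = I1 XOR y10 = true XOR false = true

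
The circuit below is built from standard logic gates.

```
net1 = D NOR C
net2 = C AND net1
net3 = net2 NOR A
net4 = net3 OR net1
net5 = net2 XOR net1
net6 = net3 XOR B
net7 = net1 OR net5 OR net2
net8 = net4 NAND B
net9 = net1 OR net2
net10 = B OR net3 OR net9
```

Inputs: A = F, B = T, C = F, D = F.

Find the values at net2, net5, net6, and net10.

net1 = D NOR C = F NOR F = T
net2 = C AND net1 = F AND T = F
net3 = net2 NOR A = F NOR F = T
net5 = net2 XOR net1 = F XOR T = T
net6 = net3 XOR B = T XOR T = F
net9 = net1 OR net2 = T OR F = T
net10 = B OR net3 OR net9 = T OR T OR T = T

net2 = F, net5 = T, net6 = F, net10 = T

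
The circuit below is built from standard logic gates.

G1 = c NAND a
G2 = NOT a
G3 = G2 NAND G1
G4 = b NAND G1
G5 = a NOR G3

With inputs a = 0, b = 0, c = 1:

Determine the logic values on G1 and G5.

G1 = 1, G5 = 1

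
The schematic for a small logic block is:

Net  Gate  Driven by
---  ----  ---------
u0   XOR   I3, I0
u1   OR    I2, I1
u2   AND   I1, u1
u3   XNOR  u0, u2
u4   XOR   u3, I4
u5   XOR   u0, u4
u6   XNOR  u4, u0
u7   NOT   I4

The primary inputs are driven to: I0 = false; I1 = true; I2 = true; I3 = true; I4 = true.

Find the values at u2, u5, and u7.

u0 = I3 XOR I0 = true XOR false = true
u1 = I2 OR I1 = true OR true = true
u2 = I1 AND u1 = true AND true = true
u3 = u0 XNOR u2 = true XNOR true = true
u4 = u3 XOR I4 = true XOR true = false
u5 = u0 XOR u4 = true XOR false = true
u7 = NOT I4 = NOT true = false

u2 = true, u5 = true, u7 = false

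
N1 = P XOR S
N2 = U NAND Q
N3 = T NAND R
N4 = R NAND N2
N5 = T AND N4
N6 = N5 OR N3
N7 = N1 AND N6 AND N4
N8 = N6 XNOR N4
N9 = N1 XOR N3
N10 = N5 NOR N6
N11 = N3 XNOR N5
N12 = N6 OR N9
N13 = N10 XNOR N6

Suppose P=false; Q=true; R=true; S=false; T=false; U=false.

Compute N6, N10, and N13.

N2 = U NAND Q = false NAND true = true
N3 = T NAND R = false NAND true = true
N4 = R NAND N2 = true NAND true = false
N5 = T AND N4 = false AND false = false
N6 = N5 OR N3 = false OR true = true
N10 = N5 NOR N6 = false NOR true = false
N13 = N10 XNOR N6 = false XNOR true = false

N6 = true, N10 = false, N13 = false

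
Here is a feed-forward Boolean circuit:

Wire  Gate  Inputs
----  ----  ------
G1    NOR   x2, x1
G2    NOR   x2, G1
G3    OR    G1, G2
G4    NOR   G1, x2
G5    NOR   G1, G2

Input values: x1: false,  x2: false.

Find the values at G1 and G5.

G1 = true  G5 = false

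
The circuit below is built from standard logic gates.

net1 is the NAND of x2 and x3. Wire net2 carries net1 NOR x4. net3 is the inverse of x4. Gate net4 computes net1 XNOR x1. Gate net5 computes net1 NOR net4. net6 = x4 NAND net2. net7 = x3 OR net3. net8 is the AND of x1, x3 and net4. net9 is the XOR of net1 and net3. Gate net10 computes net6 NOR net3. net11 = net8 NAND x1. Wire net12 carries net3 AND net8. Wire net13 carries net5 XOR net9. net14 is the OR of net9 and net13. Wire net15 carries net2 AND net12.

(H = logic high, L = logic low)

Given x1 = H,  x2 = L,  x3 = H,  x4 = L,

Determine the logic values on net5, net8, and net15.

net5 = L, net8 = H, net15 = L

net1 = x2 NAND x3 = L NAND H = H
net2 = net1 NOR x4 = H NOR L = L
net3 = NOT x4 = NOT L = H
net4 = net1 XNOR x1 = H XNOR H = H
net5 = net1 NOR net4 = H NOR H = L
net8 = x1 AND x3 AND net4 = H AND H AND H = H
net12 = net3 AND net8 = H AND H = H
net15 = net2 AND net12 = L AND H = L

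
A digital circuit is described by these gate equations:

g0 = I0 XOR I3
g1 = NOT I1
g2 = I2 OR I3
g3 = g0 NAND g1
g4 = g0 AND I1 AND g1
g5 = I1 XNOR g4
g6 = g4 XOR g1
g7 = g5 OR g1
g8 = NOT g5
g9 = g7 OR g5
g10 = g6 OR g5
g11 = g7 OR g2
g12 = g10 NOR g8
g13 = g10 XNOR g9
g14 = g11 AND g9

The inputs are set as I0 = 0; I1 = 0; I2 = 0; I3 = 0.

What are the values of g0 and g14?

g0 = I0 XOR I3 = 0 XOR 0 = 0
g1 = NOT I1 = NOT 0 = 1
g2 = I2 OR I3 = 0 OR 0 = 0
g4 = g0 AND I1 AND g1 = 0 AND 0 AND 1 = 0
g5 = I1 XNOR g4 = 0 XNOR 0 = 1
g7 = g5 OR g1 = 1 OR 1 = 1
g9 = g7 OR g5 = 1 OR 1 = 1
g11 = g7 OR g2 = 1 OR 0 = 1
g14 = g11 AND g9 = 1 AND 1 = 1

g0 = 0  g14 = 1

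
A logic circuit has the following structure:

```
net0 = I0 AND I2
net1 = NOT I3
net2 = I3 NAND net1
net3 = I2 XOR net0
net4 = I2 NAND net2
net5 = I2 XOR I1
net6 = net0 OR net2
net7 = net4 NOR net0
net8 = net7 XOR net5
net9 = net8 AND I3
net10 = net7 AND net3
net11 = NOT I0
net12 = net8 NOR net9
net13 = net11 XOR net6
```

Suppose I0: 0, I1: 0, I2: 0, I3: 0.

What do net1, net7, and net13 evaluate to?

net1 = 1, net7 = 0, net13 = 0

net0 = I0 AND I2 = 0 AND 0 = 0
net1 = NOT I3 = NOT 0 = 1
net2 = I3 NAND net1 = 0 NAND 1 = 1
net4 = I2 NAND net2 = 0 NAND 1 = 1
net6 = net0 OR net2 = 0 OR 1 = 1
net7 = net4 NOR net0 = 1 NOR 0 = 0
net11 = NOT I0 = NOT 0 = 1
net13 = net11 XOR net6 = 1 XOR 1 = 0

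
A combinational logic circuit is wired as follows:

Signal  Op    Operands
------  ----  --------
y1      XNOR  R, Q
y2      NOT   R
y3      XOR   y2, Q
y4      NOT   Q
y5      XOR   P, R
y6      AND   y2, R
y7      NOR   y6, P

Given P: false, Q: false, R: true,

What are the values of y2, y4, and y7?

y2 = NOT R = NOT true = false
y4 = NOT Q = NOT false = true
y6 = y2 AND R = false AND true = false
y7 = y6 NOR P = false NOR false = true

y2 = false, y4 = true, y7 = true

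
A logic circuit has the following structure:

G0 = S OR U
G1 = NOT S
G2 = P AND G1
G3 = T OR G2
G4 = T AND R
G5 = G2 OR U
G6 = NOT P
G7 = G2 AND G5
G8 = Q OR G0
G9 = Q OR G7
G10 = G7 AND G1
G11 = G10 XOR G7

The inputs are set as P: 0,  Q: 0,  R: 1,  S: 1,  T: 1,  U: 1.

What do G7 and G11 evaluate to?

G1 = NOT S = NOT 1 = 0
G2 = P AND G1 = 0 AND 0 = 0
G5 = G2 OR U = 0 OR 1 = 1
G7 = G2 AND G5 = 0 AND 1 = 0
G10 = G7 AND G1 = 0 AND 0 = 0
G11 = G10 XOR G7 = 0 XOR 0 = 0

G7 = 0  G11 = 0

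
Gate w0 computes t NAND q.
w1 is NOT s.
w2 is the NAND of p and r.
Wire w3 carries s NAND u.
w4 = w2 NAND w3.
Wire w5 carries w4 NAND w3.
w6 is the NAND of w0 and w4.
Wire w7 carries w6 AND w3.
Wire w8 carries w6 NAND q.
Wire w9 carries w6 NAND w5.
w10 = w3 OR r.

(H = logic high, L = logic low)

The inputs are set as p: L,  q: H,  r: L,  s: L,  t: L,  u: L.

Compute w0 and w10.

w0 = H, w10 = H

w0 = t NAND q = L NAND H = H
w3 = s NAND u = L NAND L = H
w10 = w3 OR r = H OR L = H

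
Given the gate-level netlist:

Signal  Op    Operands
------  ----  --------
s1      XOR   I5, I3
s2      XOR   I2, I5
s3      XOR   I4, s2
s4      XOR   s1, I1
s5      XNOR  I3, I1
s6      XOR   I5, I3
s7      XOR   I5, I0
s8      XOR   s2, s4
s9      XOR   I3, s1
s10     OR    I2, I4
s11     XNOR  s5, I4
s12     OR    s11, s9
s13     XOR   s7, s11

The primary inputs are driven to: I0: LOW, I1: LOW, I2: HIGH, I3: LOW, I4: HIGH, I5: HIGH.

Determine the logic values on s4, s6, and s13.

s1 = I5 XOR I3 = HIGH XOR LOW = HIGH
s4 = s1 XOR I1 = HIGH XOR LOW = HIGH
s5 = I3 XNOR I1 = LOW XNOR LOW = HIGH
s6 = I5 XOR I3 = HIGH XOR LOW = HIGH
s7 = I5 XOR I0 = HIGH XOR LOW = HIGH
s11 = s5 XNOR I4 = HIGH XNOR HIGH = HIGH
s13 = s7 XOR s11 = HIGH XOR HIGH = LOW

s4 = HIGH  s6 = HIGH  s13 = LOW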